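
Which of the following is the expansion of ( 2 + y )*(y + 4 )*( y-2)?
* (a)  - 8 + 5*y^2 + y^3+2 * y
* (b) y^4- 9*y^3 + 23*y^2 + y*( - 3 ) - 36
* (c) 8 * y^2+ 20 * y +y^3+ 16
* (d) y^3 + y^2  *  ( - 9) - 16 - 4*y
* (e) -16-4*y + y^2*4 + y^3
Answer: e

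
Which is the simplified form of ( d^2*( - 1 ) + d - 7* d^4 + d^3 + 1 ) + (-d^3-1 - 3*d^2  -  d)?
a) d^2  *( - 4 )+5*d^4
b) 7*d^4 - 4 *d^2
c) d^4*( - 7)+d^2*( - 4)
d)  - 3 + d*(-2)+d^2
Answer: c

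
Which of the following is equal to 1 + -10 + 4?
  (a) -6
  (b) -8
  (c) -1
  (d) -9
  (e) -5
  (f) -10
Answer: e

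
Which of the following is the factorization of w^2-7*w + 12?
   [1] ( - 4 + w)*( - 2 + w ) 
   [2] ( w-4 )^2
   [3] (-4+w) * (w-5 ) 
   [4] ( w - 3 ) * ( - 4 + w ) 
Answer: 4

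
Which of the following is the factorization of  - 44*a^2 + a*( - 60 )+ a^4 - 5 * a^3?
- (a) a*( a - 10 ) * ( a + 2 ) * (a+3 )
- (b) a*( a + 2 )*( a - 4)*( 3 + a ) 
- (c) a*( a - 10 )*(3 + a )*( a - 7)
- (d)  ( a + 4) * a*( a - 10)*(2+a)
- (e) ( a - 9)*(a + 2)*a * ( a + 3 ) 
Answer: a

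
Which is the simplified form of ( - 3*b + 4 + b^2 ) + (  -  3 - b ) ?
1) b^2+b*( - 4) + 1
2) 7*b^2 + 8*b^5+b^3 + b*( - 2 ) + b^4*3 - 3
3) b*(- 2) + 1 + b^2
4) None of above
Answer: 1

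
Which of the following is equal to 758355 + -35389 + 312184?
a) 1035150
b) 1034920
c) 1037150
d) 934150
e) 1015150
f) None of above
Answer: a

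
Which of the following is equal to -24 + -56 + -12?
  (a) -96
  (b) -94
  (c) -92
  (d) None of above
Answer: c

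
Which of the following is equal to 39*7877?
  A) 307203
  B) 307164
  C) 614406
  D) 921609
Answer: A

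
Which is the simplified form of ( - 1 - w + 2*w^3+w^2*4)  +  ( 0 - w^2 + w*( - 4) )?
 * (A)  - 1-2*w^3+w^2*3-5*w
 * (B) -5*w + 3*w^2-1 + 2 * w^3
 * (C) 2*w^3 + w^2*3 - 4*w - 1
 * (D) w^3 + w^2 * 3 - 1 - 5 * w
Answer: B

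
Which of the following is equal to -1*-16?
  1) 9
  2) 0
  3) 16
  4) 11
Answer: 3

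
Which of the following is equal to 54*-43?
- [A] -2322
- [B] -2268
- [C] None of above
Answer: A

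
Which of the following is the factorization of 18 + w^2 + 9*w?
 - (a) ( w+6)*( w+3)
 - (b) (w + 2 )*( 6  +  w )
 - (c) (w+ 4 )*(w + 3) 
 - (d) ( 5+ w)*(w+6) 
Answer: a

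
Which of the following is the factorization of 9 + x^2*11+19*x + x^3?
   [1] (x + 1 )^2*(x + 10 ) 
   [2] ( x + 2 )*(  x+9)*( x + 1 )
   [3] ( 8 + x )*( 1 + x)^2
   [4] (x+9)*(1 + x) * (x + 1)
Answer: 4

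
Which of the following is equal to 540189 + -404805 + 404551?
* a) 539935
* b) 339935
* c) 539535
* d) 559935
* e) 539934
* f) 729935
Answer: a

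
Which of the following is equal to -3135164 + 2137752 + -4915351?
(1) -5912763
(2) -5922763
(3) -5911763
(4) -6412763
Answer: 1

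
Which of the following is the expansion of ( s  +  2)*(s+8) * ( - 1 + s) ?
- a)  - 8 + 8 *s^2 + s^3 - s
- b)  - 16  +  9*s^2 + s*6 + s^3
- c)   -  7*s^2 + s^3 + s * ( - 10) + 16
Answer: b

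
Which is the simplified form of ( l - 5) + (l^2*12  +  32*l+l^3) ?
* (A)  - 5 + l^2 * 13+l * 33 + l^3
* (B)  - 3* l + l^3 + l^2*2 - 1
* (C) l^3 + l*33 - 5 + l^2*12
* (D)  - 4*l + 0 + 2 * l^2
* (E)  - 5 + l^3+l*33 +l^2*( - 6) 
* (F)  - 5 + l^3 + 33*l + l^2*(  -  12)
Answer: C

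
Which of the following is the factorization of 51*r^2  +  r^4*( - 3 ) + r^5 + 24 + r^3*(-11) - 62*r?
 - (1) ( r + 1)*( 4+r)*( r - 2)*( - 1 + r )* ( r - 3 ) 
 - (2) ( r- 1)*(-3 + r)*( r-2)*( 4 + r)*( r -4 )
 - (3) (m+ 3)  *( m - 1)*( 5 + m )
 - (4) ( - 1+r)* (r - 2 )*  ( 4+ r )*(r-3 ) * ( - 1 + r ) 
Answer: 4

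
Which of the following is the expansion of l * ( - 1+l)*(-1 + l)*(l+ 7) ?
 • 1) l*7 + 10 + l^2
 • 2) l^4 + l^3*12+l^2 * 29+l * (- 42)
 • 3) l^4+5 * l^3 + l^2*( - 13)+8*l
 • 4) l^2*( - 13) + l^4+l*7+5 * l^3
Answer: 4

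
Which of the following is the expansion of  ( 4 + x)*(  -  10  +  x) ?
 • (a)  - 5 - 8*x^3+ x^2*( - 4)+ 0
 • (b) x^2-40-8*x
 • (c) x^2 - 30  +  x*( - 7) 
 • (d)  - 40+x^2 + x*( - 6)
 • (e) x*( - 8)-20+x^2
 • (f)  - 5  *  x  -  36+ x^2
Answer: d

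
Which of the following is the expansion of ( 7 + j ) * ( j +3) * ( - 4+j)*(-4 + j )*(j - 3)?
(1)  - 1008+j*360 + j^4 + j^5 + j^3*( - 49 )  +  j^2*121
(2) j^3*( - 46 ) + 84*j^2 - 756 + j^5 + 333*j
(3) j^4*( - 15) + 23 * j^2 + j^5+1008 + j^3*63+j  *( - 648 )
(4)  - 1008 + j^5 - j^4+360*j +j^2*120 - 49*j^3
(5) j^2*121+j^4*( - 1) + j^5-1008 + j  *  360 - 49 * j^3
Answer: 5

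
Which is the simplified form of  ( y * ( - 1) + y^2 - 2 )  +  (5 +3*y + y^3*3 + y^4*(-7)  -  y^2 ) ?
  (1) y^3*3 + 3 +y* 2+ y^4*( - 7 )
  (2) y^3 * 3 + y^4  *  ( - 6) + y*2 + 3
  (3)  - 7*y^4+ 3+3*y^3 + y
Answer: 1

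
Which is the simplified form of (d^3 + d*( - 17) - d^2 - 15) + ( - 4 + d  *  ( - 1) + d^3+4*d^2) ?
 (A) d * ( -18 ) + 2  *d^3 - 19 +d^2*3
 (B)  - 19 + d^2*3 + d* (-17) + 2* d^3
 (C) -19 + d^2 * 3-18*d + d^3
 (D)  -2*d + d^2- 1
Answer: A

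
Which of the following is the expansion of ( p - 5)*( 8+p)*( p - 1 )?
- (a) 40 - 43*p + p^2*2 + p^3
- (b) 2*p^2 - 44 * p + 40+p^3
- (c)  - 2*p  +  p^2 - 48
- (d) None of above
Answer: a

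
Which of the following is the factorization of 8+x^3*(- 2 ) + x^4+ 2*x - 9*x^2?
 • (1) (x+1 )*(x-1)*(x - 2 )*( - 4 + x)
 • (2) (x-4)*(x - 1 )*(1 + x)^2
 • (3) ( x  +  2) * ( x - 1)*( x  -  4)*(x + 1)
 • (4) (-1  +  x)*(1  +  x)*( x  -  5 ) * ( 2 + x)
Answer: 3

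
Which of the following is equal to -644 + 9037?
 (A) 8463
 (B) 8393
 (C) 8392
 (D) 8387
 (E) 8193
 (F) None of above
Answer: B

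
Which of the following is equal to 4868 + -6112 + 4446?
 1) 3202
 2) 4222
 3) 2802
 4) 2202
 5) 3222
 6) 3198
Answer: 1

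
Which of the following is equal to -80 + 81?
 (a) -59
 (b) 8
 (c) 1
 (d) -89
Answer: c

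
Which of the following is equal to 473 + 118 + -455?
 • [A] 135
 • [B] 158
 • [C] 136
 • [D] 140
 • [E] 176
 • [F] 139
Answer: C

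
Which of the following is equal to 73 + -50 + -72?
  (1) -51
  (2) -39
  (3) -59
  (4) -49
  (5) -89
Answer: 4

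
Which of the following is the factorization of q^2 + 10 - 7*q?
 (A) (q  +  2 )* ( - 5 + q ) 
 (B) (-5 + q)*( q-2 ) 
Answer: B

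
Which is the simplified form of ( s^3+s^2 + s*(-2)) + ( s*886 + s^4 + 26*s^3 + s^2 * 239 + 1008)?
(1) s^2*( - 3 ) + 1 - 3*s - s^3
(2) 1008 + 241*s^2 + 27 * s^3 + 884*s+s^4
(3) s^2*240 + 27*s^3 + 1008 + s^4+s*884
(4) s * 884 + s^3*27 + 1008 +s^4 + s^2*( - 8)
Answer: 3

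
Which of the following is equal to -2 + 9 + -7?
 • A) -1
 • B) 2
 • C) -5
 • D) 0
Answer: D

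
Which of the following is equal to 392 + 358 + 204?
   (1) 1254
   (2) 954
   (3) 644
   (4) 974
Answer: 2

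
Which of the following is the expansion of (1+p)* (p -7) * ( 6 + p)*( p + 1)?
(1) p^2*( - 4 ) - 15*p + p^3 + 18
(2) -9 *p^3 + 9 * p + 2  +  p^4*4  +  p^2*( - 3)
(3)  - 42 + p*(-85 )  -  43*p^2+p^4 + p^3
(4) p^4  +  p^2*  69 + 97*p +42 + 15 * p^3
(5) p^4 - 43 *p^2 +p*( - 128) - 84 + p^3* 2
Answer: 3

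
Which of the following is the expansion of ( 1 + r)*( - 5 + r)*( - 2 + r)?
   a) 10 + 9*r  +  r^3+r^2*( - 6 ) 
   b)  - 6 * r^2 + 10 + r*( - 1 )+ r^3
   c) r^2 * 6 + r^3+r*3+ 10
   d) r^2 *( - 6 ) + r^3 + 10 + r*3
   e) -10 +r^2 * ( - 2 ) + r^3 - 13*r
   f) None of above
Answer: d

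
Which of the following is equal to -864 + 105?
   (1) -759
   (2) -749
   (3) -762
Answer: 1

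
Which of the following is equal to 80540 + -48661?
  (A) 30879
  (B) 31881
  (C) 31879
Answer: C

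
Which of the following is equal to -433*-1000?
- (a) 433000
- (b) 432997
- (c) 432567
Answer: a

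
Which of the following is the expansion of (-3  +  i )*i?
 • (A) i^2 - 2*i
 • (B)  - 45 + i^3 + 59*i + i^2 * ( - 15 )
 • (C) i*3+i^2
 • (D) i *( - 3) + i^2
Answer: D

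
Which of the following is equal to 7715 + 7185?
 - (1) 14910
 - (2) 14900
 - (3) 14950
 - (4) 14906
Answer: 2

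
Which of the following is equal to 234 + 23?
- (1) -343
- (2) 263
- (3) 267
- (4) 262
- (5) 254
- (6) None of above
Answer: 6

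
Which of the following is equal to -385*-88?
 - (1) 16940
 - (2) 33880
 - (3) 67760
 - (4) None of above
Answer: 2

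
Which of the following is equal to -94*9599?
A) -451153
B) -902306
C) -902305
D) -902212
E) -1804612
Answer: B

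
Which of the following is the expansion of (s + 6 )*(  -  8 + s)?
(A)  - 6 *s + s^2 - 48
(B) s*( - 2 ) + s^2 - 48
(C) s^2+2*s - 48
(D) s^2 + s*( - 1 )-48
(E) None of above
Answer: B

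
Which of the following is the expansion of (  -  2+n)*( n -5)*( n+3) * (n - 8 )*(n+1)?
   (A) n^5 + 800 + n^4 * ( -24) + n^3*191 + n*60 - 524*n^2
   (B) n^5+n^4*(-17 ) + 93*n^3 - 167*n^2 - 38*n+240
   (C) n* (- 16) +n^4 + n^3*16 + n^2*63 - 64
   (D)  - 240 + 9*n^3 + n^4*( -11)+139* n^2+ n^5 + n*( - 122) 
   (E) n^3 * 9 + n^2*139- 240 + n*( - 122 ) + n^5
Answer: D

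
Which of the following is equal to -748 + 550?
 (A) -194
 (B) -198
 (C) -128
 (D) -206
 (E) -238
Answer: B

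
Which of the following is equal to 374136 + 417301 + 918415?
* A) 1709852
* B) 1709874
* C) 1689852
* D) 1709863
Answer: A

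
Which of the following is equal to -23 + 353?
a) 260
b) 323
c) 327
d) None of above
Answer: d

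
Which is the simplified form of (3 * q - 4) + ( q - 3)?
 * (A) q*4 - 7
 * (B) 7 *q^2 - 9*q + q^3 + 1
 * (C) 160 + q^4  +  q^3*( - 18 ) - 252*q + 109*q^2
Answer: A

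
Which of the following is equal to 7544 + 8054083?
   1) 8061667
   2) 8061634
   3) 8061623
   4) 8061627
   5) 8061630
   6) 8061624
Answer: 4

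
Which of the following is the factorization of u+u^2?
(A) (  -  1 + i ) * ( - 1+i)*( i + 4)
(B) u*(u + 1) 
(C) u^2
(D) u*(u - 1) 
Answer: B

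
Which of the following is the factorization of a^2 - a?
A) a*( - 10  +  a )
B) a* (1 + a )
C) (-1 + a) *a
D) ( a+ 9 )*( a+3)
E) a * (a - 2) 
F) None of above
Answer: C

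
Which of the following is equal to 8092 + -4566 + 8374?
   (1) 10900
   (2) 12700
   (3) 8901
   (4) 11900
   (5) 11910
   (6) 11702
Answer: 4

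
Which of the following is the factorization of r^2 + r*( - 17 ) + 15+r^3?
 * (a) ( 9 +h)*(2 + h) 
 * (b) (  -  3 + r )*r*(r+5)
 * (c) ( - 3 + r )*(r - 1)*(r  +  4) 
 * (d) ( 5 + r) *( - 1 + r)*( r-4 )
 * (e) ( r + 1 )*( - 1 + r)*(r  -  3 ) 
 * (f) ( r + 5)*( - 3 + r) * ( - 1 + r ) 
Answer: f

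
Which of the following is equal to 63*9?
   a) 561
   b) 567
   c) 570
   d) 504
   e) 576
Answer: b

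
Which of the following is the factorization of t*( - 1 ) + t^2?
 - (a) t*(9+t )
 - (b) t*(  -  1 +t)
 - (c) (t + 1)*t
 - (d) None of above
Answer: b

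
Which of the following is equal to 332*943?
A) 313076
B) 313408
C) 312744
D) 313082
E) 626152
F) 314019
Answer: A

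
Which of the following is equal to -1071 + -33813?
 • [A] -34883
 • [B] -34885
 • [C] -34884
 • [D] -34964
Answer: C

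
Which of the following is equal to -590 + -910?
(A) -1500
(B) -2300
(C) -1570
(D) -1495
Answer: A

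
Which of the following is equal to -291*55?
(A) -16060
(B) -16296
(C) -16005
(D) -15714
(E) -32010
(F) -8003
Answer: C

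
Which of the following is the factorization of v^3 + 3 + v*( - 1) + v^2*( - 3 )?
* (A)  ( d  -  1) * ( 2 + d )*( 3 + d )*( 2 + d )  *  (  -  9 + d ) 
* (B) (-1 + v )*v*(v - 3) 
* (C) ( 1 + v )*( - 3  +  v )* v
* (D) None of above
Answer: D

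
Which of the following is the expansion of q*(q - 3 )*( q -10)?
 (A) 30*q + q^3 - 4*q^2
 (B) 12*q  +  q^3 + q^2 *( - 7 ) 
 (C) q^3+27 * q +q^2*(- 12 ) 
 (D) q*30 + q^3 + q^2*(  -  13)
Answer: D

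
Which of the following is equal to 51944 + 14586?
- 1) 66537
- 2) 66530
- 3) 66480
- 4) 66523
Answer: 2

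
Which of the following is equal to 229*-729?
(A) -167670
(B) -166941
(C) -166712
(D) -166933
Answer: B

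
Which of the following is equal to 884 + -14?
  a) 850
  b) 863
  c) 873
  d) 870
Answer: d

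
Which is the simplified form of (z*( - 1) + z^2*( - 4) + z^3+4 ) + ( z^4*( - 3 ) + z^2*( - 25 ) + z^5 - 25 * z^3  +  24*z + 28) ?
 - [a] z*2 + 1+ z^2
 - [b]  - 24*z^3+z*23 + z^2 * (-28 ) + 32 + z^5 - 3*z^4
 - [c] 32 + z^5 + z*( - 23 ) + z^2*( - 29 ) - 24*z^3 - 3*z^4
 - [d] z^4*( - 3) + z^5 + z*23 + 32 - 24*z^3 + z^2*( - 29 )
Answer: d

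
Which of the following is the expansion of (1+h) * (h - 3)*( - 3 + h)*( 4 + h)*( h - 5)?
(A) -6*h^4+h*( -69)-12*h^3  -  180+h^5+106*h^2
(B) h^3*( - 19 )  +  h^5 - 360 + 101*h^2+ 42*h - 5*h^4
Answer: A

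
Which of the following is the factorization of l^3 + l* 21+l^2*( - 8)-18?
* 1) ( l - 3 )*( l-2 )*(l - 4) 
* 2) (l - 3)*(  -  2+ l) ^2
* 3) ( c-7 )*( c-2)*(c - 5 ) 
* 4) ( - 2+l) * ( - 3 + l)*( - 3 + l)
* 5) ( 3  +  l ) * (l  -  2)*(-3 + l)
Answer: 4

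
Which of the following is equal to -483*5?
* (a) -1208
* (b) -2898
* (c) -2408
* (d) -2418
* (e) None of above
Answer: e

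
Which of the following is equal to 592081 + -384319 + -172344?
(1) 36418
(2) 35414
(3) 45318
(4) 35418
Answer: 4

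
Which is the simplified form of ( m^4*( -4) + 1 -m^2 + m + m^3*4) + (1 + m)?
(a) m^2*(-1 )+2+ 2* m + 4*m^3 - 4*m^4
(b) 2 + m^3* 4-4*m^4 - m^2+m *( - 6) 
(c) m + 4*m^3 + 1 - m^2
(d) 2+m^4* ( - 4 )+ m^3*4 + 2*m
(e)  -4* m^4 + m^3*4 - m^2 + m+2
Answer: a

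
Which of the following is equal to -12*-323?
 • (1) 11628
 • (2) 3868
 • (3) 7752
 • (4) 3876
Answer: 4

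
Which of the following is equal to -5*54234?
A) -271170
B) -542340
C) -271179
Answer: A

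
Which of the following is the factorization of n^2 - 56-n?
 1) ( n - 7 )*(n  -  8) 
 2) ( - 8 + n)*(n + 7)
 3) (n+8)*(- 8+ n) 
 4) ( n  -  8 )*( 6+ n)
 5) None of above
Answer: 2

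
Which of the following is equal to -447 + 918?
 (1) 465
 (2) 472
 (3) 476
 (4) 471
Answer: 4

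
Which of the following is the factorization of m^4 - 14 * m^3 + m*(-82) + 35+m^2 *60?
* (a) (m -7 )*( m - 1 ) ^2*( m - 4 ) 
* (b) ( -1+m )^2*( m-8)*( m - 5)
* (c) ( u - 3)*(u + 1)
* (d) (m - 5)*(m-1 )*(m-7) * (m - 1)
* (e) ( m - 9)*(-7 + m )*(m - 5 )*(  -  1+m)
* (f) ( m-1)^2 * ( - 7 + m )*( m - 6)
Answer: d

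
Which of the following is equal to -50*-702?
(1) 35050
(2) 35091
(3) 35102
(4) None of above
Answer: 4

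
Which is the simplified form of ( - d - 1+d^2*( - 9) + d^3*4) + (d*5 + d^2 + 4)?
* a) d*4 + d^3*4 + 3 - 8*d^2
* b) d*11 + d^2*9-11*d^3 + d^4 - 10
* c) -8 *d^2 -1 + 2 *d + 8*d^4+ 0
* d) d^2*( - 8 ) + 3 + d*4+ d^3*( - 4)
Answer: a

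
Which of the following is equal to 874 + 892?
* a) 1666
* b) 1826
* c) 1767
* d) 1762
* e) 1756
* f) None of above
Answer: f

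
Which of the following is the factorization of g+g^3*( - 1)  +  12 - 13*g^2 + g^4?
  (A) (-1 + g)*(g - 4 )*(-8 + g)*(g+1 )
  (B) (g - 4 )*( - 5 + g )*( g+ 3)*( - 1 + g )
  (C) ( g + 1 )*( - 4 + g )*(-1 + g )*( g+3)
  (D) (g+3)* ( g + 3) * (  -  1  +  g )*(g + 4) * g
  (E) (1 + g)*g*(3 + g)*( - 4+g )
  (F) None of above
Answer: C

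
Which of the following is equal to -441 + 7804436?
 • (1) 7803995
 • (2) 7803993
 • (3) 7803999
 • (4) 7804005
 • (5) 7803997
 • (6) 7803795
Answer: 1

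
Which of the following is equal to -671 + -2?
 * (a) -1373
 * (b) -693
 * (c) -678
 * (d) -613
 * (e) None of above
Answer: e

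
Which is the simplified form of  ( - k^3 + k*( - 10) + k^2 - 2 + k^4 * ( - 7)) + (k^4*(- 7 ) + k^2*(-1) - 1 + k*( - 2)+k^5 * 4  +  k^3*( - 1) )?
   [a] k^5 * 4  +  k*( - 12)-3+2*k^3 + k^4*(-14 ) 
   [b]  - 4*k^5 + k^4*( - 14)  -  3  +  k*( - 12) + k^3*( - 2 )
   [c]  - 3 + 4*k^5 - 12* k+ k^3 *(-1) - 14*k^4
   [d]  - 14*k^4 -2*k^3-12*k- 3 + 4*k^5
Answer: d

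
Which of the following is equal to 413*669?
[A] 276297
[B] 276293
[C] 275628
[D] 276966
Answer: A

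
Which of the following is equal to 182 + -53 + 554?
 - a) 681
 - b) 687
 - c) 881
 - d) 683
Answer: d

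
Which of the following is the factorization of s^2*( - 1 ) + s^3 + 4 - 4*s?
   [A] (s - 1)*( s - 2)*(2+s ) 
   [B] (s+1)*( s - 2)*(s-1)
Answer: A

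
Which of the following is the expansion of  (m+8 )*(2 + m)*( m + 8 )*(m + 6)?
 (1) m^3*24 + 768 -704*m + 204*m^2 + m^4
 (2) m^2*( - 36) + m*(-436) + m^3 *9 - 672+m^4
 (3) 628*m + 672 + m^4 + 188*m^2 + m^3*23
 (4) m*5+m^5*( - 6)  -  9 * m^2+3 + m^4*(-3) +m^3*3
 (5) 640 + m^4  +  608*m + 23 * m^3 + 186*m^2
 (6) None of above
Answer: 6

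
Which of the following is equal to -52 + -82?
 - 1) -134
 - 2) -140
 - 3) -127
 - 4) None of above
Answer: 1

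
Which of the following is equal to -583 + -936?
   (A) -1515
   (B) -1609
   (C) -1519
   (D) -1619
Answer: C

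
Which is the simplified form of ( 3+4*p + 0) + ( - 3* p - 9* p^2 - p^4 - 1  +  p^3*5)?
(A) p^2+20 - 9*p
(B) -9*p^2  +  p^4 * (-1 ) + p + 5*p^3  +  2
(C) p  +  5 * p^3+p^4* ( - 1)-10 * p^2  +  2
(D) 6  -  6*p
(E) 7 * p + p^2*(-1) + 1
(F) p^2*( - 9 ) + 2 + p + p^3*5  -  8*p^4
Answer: B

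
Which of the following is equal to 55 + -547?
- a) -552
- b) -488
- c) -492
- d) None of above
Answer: c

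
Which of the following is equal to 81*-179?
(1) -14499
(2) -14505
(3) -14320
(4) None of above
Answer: 1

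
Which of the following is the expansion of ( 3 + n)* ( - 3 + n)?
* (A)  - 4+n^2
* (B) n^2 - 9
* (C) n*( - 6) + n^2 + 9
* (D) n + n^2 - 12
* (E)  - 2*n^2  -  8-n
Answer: B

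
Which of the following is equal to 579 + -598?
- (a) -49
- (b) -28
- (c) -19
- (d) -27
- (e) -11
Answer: c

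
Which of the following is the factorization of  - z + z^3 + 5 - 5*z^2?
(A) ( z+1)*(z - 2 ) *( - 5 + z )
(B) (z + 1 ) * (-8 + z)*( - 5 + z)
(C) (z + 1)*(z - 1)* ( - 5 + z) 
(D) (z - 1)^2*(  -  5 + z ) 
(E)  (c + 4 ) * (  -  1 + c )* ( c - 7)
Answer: C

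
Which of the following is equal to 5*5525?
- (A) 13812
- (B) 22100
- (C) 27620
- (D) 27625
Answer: D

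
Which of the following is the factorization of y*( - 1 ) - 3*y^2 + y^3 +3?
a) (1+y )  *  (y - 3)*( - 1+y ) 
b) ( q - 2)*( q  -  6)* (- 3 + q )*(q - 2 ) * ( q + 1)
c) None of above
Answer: a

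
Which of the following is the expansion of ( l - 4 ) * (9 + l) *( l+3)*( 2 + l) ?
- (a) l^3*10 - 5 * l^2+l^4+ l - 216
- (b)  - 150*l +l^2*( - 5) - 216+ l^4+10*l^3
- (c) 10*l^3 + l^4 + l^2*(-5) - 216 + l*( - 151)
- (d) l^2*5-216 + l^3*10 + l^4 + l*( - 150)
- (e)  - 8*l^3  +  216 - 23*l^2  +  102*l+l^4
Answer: b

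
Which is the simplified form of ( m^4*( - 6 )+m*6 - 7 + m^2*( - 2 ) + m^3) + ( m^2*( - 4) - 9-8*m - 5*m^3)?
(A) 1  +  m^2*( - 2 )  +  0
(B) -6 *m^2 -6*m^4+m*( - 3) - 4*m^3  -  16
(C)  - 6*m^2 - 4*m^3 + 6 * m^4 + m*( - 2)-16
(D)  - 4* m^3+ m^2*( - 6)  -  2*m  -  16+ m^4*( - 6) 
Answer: D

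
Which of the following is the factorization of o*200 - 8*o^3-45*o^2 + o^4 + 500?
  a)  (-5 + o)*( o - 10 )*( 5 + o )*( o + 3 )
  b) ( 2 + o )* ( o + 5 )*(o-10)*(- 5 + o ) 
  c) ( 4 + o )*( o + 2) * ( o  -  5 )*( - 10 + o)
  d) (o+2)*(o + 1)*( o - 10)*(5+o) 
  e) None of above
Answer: b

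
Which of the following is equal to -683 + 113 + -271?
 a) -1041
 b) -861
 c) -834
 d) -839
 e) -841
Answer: e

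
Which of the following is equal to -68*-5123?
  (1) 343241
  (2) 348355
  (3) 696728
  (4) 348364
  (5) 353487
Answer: 4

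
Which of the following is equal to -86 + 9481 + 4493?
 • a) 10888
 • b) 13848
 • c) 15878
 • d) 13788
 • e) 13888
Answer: e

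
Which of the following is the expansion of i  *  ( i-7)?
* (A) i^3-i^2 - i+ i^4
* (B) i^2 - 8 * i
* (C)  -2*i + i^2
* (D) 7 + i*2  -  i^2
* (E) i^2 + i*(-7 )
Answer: E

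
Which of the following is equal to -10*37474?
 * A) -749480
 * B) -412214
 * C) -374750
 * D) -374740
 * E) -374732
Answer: D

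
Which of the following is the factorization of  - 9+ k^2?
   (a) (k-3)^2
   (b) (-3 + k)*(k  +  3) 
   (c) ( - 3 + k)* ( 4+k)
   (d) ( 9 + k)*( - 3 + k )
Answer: b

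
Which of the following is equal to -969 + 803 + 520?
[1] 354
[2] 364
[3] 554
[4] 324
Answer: 1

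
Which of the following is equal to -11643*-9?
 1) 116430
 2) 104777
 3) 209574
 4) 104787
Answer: 4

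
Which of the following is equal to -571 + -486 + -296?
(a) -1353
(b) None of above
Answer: a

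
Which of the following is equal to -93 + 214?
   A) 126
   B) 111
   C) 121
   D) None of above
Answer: C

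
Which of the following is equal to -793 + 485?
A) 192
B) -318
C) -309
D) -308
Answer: D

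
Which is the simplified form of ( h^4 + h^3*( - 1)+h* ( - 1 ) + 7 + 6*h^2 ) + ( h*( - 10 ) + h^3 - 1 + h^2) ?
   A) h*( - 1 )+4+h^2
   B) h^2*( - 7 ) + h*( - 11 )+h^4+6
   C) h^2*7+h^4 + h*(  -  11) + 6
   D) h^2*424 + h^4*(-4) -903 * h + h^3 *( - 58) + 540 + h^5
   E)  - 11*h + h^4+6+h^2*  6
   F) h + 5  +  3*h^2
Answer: C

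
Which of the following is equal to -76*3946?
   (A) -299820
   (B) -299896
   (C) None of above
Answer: B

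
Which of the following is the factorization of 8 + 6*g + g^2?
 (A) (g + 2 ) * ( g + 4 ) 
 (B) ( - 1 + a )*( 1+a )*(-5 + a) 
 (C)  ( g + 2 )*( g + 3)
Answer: A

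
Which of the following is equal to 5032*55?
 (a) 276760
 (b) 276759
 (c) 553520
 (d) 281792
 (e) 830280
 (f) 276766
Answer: a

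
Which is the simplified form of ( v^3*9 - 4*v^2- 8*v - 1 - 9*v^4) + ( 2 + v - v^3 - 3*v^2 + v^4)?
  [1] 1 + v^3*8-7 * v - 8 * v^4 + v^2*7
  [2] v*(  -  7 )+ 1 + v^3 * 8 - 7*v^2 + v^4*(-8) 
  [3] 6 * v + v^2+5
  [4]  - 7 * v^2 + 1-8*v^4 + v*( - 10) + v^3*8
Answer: 2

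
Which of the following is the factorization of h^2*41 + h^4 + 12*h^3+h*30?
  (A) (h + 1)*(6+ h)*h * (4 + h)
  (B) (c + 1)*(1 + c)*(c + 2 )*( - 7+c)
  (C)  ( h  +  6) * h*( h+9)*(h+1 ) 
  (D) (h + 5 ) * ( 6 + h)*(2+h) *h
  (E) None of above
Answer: E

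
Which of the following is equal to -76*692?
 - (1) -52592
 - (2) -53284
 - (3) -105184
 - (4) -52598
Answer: 1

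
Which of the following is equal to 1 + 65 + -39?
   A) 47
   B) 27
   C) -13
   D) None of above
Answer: B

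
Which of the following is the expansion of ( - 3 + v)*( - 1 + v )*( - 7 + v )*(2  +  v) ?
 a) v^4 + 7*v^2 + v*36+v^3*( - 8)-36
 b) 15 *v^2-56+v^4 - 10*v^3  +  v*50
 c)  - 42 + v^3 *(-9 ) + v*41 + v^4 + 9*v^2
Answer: c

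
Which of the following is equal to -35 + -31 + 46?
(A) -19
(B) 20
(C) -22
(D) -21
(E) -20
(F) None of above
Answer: E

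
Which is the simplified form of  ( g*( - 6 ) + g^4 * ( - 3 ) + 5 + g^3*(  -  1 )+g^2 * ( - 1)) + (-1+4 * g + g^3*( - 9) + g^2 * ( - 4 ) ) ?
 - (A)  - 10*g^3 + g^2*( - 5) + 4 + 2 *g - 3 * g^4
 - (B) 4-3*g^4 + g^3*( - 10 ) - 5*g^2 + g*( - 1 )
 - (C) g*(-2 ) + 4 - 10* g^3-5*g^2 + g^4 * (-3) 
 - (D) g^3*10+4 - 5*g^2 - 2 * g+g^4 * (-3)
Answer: C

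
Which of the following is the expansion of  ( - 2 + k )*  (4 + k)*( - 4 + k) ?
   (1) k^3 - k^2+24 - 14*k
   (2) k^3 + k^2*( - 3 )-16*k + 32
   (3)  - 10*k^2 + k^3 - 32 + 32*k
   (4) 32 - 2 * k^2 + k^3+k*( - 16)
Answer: 4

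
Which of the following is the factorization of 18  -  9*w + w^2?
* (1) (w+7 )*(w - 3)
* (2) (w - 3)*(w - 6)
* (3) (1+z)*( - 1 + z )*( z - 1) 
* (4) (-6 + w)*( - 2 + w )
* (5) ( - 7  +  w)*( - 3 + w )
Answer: 2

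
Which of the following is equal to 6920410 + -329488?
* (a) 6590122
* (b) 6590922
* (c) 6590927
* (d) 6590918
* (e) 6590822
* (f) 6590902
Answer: b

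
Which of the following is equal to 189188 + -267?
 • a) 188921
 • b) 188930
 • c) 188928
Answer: a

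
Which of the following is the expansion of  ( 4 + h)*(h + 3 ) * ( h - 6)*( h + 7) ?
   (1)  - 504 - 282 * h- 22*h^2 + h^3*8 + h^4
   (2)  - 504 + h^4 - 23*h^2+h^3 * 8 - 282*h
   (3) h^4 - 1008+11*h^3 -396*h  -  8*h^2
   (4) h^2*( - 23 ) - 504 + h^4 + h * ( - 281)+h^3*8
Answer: 2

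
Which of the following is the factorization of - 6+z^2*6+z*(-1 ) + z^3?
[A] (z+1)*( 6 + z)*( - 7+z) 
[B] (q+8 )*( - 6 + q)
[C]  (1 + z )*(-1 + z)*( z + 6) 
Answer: C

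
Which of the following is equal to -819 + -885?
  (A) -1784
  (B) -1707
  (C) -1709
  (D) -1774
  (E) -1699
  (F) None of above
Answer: F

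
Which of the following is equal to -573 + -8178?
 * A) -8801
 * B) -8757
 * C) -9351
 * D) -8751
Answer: D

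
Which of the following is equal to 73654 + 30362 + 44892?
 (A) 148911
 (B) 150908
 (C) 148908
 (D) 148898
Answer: C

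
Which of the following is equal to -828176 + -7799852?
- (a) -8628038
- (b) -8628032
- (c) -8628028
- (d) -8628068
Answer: c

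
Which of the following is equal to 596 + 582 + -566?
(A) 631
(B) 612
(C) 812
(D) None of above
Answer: B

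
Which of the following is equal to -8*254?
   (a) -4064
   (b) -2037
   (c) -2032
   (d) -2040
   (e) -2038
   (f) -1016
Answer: c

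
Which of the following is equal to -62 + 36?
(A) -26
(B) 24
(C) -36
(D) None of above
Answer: A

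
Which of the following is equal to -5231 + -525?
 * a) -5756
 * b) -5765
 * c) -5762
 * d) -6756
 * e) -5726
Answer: a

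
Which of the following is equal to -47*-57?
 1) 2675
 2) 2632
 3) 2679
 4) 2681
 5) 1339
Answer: 3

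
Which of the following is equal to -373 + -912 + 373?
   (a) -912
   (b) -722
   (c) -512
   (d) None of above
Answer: a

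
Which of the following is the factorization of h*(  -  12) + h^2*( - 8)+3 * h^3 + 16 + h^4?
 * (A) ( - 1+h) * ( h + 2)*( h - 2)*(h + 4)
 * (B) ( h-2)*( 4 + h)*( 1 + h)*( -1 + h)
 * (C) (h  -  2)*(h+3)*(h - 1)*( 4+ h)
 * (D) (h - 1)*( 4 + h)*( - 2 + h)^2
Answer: A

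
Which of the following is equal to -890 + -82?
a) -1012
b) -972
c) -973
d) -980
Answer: b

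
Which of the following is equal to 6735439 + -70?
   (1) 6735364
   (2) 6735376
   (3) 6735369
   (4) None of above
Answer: 3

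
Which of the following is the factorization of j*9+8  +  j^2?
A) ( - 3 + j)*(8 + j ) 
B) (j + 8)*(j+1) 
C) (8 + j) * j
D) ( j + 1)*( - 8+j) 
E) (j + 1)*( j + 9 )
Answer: B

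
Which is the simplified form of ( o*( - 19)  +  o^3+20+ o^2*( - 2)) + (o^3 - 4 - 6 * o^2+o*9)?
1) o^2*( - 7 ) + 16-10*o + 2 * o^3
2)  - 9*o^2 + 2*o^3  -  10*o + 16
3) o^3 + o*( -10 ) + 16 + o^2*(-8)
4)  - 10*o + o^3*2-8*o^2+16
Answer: 4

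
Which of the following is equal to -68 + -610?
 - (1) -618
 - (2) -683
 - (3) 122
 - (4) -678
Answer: 4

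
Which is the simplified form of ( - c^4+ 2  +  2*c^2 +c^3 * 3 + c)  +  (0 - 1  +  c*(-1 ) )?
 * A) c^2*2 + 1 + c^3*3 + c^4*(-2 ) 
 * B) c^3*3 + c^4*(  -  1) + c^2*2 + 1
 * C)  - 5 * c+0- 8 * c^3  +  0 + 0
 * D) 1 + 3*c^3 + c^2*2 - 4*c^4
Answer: B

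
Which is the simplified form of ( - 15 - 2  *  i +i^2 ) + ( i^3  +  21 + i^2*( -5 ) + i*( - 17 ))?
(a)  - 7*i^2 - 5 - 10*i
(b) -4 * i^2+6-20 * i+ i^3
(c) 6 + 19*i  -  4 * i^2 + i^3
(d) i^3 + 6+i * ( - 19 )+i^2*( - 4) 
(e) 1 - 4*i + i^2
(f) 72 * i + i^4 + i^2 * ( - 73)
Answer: d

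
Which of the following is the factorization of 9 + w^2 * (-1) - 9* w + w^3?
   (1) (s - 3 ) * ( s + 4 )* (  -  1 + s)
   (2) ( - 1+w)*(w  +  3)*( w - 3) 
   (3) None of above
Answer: 2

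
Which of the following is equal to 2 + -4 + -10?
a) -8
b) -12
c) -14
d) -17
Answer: b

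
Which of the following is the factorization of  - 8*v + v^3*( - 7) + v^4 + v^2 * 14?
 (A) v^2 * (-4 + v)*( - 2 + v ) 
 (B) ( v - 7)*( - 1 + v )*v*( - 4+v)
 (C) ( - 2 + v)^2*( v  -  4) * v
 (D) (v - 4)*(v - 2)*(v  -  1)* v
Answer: D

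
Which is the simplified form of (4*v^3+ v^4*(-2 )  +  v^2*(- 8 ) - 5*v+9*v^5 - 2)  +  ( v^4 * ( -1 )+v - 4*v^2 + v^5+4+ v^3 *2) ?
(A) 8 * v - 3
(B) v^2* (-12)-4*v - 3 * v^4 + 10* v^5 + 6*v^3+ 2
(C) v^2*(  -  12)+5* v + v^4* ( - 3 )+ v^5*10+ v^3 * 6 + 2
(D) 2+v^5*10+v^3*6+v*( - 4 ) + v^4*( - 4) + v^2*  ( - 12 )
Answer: B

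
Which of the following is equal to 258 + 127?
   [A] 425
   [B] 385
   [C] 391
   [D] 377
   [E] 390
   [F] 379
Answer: B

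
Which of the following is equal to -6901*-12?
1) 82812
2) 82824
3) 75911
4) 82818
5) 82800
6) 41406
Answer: 1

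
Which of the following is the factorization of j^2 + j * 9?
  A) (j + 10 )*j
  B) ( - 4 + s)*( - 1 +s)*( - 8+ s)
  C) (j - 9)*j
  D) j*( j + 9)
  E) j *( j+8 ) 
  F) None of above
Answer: D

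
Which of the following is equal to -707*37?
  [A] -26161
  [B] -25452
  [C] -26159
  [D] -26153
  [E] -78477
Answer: C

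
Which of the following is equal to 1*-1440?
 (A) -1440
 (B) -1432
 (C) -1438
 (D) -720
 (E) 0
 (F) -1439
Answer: A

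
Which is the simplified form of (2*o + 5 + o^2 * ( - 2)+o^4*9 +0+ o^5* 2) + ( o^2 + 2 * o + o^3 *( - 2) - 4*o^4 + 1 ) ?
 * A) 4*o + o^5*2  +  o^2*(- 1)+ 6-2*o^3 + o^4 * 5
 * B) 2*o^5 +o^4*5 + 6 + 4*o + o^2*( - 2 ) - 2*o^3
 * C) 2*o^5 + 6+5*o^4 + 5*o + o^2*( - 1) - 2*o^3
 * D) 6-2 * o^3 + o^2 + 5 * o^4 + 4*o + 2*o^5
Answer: A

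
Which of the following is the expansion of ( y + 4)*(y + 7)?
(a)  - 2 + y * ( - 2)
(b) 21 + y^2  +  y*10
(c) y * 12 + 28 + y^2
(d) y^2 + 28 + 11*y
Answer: d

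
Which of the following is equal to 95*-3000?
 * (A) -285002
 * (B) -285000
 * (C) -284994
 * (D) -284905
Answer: B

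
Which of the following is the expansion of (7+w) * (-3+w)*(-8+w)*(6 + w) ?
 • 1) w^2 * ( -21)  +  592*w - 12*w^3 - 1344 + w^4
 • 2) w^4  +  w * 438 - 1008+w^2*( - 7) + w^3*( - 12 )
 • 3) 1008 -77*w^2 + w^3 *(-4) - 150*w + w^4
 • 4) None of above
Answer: 4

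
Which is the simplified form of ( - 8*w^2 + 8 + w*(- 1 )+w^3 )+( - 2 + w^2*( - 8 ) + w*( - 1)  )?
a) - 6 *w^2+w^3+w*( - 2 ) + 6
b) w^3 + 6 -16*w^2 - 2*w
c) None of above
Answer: b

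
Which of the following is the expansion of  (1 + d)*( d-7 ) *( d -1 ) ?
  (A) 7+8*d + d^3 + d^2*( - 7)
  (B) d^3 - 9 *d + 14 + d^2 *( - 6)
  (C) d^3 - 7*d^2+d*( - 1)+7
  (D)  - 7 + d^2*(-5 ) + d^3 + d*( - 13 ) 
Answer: C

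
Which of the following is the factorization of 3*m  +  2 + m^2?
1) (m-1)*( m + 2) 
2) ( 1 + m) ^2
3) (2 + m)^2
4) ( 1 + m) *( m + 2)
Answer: 4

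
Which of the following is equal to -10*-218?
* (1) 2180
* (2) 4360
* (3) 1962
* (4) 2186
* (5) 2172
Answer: 1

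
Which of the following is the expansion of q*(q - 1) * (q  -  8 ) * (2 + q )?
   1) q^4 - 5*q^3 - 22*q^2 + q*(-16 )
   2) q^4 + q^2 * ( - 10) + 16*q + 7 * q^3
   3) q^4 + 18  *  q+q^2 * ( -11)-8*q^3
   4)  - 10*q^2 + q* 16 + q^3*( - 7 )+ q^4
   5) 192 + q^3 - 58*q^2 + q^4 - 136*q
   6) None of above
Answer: 4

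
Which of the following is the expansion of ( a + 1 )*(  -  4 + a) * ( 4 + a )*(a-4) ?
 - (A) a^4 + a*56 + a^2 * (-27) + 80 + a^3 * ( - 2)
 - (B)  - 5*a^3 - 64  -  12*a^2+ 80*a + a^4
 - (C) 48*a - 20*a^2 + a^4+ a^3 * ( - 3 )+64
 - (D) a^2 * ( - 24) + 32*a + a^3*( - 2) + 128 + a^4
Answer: C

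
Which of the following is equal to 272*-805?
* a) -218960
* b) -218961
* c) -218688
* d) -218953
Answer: a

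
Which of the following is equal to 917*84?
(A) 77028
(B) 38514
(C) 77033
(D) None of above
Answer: A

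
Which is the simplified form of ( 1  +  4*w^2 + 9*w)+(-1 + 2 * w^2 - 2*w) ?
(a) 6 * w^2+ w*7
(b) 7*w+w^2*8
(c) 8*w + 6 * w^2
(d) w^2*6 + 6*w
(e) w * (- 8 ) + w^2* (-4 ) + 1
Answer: a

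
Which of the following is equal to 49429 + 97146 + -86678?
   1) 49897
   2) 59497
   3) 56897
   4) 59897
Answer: 4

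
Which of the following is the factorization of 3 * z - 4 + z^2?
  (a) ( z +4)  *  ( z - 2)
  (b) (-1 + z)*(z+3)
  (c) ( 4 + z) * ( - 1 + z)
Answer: c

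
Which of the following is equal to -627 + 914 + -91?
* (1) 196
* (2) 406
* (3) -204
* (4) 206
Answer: 1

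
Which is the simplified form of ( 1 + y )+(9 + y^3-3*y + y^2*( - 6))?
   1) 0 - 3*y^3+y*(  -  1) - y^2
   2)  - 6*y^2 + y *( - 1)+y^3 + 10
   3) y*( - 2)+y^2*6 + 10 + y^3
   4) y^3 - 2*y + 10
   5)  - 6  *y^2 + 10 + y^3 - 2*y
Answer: 5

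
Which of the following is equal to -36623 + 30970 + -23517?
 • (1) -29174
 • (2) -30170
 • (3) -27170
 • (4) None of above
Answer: 4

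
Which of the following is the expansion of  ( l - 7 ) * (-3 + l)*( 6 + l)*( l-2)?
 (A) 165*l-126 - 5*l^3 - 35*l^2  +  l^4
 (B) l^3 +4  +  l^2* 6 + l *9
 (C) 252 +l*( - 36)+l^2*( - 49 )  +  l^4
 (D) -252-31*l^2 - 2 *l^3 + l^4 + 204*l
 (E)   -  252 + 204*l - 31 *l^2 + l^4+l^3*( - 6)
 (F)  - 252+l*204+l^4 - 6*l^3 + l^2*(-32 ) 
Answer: E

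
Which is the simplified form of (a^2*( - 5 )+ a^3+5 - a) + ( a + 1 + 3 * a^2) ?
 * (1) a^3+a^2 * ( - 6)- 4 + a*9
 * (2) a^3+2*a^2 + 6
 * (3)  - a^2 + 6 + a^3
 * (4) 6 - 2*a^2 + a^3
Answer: 4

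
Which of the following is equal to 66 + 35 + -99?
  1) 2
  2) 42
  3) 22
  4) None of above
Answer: 1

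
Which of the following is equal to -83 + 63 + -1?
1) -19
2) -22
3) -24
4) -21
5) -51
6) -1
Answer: 4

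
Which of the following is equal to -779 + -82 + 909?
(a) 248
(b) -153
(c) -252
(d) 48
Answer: d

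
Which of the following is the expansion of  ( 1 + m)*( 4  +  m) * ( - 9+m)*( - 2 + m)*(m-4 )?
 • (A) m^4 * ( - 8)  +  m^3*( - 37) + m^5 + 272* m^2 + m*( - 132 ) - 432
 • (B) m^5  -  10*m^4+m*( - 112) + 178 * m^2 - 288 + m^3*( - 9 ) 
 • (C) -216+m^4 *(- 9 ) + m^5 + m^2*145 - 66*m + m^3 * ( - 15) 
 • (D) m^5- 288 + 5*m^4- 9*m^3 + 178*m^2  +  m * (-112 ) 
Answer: B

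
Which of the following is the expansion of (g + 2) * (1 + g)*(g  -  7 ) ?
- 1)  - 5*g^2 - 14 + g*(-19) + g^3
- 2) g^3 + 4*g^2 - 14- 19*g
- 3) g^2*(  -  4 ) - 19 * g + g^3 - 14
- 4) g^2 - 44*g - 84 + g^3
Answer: 3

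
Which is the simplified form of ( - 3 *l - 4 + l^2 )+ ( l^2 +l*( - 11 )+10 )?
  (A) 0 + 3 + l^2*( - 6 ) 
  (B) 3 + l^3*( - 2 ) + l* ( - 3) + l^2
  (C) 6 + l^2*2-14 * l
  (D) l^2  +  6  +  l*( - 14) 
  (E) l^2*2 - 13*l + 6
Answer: C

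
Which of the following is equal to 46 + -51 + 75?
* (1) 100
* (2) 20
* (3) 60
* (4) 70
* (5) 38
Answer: 4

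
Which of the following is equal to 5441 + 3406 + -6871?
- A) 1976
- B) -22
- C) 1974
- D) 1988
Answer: A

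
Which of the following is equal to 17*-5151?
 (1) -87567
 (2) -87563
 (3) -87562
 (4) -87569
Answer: 1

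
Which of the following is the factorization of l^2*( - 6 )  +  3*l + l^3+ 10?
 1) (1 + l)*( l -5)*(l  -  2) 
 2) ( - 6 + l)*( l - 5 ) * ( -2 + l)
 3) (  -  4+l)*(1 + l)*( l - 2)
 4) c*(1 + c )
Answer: 1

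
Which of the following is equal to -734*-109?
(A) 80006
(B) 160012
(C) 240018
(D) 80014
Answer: A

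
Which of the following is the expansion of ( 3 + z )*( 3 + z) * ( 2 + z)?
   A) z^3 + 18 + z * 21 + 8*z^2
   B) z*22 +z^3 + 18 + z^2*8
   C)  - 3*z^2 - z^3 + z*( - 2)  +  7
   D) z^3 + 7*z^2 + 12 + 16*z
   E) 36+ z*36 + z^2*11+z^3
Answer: A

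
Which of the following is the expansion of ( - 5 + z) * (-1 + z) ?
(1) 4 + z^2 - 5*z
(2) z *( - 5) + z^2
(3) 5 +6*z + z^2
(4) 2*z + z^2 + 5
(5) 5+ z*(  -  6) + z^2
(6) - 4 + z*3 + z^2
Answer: 5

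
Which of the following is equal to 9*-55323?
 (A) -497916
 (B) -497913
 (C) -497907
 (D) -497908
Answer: C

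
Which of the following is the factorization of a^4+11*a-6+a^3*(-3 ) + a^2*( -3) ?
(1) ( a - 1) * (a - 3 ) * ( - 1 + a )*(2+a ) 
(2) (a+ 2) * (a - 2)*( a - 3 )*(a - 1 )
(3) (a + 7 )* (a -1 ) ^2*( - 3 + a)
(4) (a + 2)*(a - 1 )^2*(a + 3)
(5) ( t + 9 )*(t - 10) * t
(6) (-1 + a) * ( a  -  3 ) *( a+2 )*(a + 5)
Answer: 1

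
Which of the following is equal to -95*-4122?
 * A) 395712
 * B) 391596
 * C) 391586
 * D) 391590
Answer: D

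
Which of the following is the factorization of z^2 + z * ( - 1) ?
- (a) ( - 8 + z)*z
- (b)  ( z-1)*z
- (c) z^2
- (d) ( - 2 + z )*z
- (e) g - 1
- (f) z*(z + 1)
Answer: b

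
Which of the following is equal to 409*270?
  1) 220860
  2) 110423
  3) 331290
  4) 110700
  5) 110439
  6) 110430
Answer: 6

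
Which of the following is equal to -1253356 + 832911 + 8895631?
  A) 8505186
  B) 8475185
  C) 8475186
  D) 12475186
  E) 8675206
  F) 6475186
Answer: C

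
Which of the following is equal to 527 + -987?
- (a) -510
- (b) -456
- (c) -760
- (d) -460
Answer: d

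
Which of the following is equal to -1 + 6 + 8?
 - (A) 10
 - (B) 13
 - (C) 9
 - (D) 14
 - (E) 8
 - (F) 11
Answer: B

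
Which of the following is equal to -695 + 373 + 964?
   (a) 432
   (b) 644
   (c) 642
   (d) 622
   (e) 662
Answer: c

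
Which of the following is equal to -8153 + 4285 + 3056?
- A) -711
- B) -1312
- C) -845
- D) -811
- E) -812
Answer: E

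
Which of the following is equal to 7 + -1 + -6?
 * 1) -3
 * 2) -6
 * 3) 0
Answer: 3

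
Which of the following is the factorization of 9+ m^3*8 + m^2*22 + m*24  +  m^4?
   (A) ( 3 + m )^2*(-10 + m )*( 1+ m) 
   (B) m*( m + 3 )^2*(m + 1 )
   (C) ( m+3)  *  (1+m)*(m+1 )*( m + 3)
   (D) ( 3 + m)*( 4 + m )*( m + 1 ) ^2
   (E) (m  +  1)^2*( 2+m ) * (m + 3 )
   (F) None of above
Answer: C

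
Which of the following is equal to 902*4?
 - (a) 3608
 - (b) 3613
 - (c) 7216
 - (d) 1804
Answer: a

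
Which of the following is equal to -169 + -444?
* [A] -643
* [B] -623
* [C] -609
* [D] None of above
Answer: D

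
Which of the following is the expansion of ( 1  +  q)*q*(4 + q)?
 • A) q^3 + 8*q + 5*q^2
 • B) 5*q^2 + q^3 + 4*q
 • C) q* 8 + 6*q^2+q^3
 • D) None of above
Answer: B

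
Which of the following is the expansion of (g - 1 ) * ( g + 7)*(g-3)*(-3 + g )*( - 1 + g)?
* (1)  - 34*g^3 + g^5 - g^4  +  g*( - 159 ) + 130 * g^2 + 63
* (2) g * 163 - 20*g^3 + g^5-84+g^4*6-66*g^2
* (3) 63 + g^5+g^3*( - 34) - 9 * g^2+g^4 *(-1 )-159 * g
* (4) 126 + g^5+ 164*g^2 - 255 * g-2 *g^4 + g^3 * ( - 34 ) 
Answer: 1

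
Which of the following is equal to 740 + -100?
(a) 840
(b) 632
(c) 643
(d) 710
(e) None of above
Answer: e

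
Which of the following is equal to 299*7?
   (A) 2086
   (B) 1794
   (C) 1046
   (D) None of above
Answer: D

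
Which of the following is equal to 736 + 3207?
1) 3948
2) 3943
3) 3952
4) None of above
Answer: 2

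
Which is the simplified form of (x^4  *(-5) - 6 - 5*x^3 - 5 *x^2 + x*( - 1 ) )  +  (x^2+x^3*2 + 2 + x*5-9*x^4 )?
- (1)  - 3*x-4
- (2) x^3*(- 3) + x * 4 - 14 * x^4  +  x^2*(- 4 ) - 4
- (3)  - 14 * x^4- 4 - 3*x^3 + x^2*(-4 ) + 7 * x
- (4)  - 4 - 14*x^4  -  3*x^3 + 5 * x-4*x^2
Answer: 2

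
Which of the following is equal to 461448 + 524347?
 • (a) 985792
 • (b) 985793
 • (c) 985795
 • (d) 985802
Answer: c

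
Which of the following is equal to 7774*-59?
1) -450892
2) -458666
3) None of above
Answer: 2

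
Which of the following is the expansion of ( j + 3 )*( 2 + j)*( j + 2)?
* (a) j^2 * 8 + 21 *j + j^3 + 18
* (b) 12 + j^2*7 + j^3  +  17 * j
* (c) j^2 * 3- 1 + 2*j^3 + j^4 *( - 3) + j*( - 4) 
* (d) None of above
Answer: d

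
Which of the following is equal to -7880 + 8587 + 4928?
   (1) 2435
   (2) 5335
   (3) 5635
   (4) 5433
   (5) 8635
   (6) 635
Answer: 3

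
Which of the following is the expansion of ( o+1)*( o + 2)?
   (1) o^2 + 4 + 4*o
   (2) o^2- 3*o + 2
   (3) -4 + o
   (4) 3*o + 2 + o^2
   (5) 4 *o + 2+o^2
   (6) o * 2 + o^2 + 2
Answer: 4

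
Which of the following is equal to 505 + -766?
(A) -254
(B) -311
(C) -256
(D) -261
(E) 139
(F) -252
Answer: D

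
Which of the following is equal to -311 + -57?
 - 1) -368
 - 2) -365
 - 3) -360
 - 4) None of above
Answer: 1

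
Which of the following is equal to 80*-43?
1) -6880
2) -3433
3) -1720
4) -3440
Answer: 4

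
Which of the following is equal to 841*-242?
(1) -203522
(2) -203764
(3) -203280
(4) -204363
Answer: 1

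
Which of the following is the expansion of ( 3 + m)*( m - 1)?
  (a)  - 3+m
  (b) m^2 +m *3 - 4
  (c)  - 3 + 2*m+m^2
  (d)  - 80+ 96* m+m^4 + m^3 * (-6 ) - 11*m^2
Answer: c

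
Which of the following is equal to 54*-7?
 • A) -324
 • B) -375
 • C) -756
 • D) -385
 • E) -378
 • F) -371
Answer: E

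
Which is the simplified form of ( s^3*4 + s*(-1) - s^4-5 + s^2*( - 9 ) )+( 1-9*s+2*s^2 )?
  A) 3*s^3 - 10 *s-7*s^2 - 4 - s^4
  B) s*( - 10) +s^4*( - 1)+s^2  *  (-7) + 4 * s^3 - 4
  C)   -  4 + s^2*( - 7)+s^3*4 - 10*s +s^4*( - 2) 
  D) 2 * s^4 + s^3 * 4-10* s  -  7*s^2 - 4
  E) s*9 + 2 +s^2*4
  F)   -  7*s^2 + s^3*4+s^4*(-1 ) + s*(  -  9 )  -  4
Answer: B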